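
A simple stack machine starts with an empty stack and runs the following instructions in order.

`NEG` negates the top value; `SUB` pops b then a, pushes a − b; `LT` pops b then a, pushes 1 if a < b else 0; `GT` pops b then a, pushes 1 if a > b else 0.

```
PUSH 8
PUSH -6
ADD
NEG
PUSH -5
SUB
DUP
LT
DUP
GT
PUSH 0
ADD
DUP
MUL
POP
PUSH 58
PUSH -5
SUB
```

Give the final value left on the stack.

63

PUSH 8  : [8]
PUSH -6 : [8, -6]
ADD     : [2]
NEG     : [-2]
PUSH -5 : [-2, -5]
SUB     : [3]
DUP     : [3, 3]
LT      : [0]
DUP     : [0, 0]
GT      : [0]
PUSH 0  : [0, 0]
ADD     : [0]
DUP     : [0, 0]
MUL     : [0]
POP     : []
PUSH 58 : [58]
PUSH -5 : [58, -5]
SUB     : [63]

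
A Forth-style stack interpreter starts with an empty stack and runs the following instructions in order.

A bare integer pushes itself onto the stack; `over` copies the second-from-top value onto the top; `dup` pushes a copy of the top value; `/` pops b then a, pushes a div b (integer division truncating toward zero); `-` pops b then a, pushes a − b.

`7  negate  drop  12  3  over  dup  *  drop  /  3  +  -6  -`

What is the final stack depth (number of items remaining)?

7       7
negate  -7
drop    (empty)
12      12
3       12 3
over    12 3 12
dup     12 3 12 12
*       12 3 144
drop    12 3
/       4
3       4 3
+       7
-6      7 -6
-       13

1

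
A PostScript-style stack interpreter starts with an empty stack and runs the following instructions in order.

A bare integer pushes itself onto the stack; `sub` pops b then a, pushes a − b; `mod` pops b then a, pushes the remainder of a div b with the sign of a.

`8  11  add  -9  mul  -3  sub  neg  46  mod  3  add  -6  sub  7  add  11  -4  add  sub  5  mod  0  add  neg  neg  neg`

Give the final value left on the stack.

-4

8    8
11   8 11
add  19
-9   19 -9
mul  -171
-3   -171 -3
sub  -168
neg  168
46   168 46
mod  30
3    30 3
add  33
-6   33 -6
sub  39
7    39 7
add  46
11   46 11
-4   46 11 -4
add  46 7
sub  39
5    39 5
mod  4
0    4 0
add  4
neg  -4
neg  4
neg  -4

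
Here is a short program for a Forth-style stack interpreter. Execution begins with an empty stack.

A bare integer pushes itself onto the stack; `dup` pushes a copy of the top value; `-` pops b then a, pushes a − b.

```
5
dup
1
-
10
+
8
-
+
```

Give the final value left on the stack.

11

5   : 5
dup : 5 5
1   : 5 5 1
-   : 5 4
10  : 5 4 10
+   : 5 14
8   : 5 14 8
-   : 5 6
+   : 11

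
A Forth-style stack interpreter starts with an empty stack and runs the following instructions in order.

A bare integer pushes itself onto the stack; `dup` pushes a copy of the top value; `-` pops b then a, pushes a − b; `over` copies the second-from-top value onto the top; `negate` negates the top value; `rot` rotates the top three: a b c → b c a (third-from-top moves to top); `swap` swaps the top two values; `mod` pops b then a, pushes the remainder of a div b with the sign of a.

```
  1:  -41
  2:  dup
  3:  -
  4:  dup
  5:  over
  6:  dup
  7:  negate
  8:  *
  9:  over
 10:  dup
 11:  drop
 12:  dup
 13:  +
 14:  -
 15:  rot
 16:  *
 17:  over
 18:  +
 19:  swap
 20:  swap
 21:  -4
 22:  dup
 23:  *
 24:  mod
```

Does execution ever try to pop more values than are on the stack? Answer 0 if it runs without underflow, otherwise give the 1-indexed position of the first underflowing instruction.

-41     [-41]
dup     [-41, -41]
-       [0]
dup     [0, 0]
over    [0, 0, 0]
dup     [0, 0, 0, 0]
negate  [0, 0, 0, 0]
*       [0, 0, 0]
over    [0, 0, 0, 0]
dup     [0, 0, 0, 0, 0]
drop    [0, 0, 0, 0]
dup     [0, 0, 0, 0, 0]
+       [0, 0, 0, 0]
-       [0, 0, 0]
rot     [0, 0, 0]
*       [0, 0]
over    [0, 0, 0]
+       [0, 0]
swap    [0, 0]
swap    [0, 0]
-4      [0, 0, -4]
dup     [0, 0, -4, -4]
*       [0, 0, 16]
mod     [0, 0]

0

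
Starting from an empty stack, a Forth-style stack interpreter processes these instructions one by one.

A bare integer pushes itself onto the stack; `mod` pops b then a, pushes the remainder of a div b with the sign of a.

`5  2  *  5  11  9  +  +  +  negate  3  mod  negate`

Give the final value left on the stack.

2

5       5
2       5 2
*       10
5       10 5
11      10 5 11
9       10 5 11 9
+       10 5 20
+       10 25
+       35
negate  -35
3       -35 3
mod     -2
negate  2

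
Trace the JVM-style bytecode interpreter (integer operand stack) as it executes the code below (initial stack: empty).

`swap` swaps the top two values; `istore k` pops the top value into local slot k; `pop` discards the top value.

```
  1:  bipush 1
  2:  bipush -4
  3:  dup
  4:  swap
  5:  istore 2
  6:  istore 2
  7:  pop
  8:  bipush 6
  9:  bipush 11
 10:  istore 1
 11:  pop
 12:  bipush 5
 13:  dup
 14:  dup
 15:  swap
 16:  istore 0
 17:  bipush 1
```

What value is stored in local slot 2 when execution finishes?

-4

bipush 1  -> 1
bipush -4 -> 1 -4
dup       -> 1 -4 -4
swap      -> 1 -4 -4
istore 2  -> 1 -4
istore 2  -> 1
pop       -> (empty)
bipush 6  -> 6
bipush 11 -> 6 11
istore 1  -> 6
pop       -> (empty)
bipush 5  -> 5
dup       -> 5 5
dup       -> 5 5 5
swap      -> 5 5 5
istore 0  -> 5 5
bipush 1  -> 5 5 1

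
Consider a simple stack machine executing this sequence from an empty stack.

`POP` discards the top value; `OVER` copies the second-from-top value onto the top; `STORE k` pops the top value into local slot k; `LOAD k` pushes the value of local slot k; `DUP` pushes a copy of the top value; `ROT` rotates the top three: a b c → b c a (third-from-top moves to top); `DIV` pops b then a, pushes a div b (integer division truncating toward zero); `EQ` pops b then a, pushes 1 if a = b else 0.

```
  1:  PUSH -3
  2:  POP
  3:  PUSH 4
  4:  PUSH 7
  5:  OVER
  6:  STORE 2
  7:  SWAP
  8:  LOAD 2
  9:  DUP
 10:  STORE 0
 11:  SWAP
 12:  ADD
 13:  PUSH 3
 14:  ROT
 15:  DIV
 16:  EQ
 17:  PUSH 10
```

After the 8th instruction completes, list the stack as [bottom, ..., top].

[7, 4, 4]

PUSH -3 : [-3]
POP     : []
PUSH 4  : [4]
PUSH 7  : [4, 7]
OVER    : [4, 7, 4]
STORE 2 : [4, 7]
SWAP    : [7, 4]
LOAD 2  : [7, 4, 4]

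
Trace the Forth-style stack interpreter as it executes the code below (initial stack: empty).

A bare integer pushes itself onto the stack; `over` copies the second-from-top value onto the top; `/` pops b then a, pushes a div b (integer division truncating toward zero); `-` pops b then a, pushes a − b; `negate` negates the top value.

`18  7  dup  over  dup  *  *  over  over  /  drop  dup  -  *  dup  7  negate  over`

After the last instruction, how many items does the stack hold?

18     : [18]
7      : [18, 7]
dup    : [18, 7, 7]
over   : [18, 7, 7, 7]
dup    : [18, 7, 7, 7, 7]
*      : [18, 7, 7, 49]
*      : [18, 7, 343]
over   : [18, 7, 343, 7]
over   : [18, 7, 343, 7, 343]
/      : [18, 7, 343, 0]
drop   : [18, 7, 343]
dup    : [18, 7, 343, 343]
-      : [18, 7, 0]
*      : [18, 0]
dup    : [18, 0, 0]
7      : [18, 0, 0, 7]
negate : [18, 0, 0, -7]
over   : [18, 0, 0, -7, 0]

5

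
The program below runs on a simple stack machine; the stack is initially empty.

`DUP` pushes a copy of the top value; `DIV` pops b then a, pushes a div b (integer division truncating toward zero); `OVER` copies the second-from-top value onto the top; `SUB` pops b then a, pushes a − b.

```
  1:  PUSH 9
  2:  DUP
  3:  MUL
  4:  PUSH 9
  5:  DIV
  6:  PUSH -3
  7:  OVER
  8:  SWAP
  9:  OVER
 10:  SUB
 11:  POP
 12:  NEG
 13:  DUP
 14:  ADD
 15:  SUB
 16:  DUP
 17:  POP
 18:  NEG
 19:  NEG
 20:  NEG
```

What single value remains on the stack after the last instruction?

PUSH 9  -> [9]
DUP     -> [9, 9]
MUL     -> [81]
PUSH 9  -> [81, 9]
DIV     -> [9]
PUSH -3 -> [9, -3]
OVER    -> [9, -3, 9]
SWAP    -> [9, 9, -3]
OVER    -> [9, 9, -3, 9]
SUB     -> [9, 9, -12]
POP     -> [9, 9]
NEG     -> [9, -9]
DUP     -> [9, -9, -9]
ADD     -> [9, -18]
SUB     -> [27]
DUP     -> [27, 27]
POP     -> [27]
NEG     -> [-27]
NEG     -> [27]
NEG     -> [-27]

-27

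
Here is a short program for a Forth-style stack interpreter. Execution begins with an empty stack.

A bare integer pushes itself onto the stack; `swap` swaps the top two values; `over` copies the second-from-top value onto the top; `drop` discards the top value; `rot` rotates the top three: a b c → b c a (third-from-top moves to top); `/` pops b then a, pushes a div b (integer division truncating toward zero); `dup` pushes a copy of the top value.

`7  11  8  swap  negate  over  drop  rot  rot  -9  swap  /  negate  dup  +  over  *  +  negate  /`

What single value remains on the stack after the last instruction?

0

7      : [7]
11     : [7, 11]
8      : [7, 11, 8]
swap   : [7, 8, 11]
negate : [7, 8, -11]
over   : [7, 8, -11, 8]
drop   : [7, 8, -11]
rot    : [8, -11, 7]
rot    : [-11, 7, 8]
-9     : [-11, 7, 8, -9]
swap   : [-11, 7, -9, 8]
/      : [-11, 7, -1]
negate : [-11, 7, 1]
dup    : [-11, 7, 1, 1]
+      : [-11, 7, 2]
over   : [-11, 7, 2, 7]
*      : [-11, 7, 14]
+      : [-11, 21]
negate : [-11, -21]
/      : [0]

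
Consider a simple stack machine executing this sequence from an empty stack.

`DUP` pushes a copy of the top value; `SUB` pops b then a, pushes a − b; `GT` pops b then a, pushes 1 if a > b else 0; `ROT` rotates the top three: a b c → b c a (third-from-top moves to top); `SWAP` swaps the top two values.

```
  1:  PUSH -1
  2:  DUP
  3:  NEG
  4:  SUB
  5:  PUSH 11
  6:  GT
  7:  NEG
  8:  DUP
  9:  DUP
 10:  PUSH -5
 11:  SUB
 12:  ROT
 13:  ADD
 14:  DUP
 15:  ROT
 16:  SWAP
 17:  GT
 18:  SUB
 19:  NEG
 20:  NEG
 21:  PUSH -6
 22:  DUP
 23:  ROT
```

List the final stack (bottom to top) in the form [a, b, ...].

PUSH -1 → -1
DUP     → -1 -1
NEG     → -1 1
SUB     → -2
PUSH 11 → -2 11
GT      → 0
NEG     → 0
DUP     → 0 0
DUP     → 0 0 0
PUSH -5 → 0 0 0 -5
SUB     → 0 0 5
ROT     → 0 5 0
ADD     → 0 5
DUP     → 0 5 5
ROT     → 5 5 0
SWAP    → 5 0 5
GT      → 5 0
SUB     → 5
NEG     → -5
NEG     → 5
PUSH -6 → 5 -6
DUP     → 5 -6 -6
ROT     → -6 -6 5

[-6, -6, 5]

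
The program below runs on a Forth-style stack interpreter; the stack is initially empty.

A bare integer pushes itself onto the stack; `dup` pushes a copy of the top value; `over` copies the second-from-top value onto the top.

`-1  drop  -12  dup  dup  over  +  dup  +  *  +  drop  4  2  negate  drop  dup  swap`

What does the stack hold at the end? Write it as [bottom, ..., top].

[4, 4]

-1      -1
drop    (empty)
-12     -12
dup     -12 -12
dup     -12 -12 -12
over    -12 -12 -12 -12
+       -12 -12 -24
dup     -12 -12 -24 -24
+       -12 -12 -48
*       -12 576
+       564
drop    (empty)
4       4
2       4 2
negate  4 -2
drop    4
dup     4 4
swap    4 4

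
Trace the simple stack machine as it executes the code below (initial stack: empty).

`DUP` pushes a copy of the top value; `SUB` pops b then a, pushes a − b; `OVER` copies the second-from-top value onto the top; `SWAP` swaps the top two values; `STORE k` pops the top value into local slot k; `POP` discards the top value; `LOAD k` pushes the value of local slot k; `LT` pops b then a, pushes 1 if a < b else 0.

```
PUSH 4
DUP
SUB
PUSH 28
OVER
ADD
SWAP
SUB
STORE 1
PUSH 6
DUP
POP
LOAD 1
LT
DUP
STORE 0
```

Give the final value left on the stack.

1

PUSH 4   [4]
DUP      [4, 4]
SUB      [0]
PUSH 28  [0, 28]
OVER     [0, 28, 0]
ADD      [0, 28]
SWAP     [28, 0]
SUB      [28]
STORE 1  []
PUSH 6   [6]
DUP      [6, 6]
POP      [6]
LOAD 1   [6, 28]
LT       [1]
DUP      [1, 1]
STORE 0  [1]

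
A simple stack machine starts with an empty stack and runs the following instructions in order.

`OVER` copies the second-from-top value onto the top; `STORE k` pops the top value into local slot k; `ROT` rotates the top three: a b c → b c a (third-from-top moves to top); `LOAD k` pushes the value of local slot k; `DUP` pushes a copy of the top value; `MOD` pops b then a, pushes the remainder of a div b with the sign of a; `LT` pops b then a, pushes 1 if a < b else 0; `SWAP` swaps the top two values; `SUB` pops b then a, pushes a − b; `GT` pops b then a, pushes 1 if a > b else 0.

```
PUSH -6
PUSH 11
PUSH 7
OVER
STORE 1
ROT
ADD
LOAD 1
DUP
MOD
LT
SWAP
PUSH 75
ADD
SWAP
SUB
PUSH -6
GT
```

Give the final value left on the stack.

PUSH -6 -> -6
PUSH 11 -> -6 11
PUSH 7  -> -6 11 7
OVER    -> -6 11 7 11
STORE 1 -> -6 11 7
ROT     -> 11 7 -6
ADD     -> 11 1
LOAD 1  -> 11 1 11
DUP     -> 11 1 11 11
MOD     -> 11 1 0
LT      -> 11 0
SWAP    -> 0 11
PUSH 75 -> 0 11 75
ADD     -> 0 86
SWAP    -> 86 0
SUB     -> 86
PUSH -6 -> 86 -6
GT      -> 1

1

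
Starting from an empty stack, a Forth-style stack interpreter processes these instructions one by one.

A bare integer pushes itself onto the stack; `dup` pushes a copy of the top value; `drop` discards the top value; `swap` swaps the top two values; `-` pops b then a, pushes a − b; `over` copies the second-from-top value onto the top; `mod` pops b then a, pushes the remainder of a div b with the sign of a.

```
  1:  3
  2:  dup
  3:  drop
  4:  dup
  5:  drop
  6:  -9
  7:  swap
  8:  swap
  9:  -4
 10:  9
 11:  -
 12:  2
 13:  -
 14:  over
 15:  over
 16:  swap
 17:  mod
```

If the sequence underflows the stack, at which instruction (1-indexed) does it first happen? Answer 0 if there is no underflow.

3    -> 3
dup  -> 3 3
drop -> 3
dup  -> 3 3
drop -> 3
-9   -> 3 -9
swap -> -9 3
swap -> 3 -9
-4   -> 3 -9 -4
9    -> 3 -9 -4 9
-    -> 3 -9 -13
2    -> 3 -9 -13 2
-    -> 3 -9 -15
over -> 3 -9 -15 -9
over -> 3 -9 -15 -9 -15
swap -> 3 -9 -15 -15 -9
mod  -> 3 -9 -15 -6

0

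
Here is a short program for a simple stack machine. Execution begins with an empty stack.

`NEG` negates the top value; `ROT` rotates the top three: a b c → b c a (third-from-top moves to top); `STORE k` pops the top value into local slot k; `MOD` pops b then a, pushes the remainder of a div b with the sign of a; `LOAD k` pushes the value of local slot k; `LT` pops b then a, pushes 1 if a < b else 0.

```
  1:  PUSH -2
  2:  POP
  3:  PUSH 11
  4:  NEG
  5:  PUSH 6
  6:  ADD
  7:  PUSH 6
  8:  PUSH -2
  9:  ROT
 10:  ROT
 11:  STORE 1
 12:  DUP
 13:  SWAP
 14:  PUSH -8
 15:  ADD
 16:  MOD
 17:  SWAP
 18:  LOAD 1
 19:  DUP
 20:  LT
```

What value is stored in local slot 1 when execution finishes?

6

PUSH -2 -> -2
POP     -> (empty)
PUSH 11 -> 11
NEG     -> -11
PUSH 6  -> -11 6
ADD     -> -5
PUSH 6  -> -5 6
PUSH -2 -> -5 6 -2
ROT     -> 6 -2 -5
ROT     -> -2 -5 6
STORE 1 -> -2 -5
DUP     -> -2 -5 -5
SWAP    -> -2 -5 -5
PUSH -8 -> -2 -5 -5 -8
ADD     -> -2 -5 -13
MOD     -> -2 -5
SWAP    -> -5 -2
LOAD 1  -> -5 -2 6
DUP     -> -5 -2 6 6
LT      -> -5 -2 0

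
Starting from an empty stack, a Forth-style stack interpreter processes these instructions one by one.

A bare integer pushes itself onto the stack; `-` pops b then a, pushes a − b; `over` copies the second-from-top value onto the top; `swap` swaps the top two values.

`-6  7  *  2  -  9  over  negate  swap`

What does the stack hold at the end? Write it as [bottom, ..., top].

-6     → [-6]
7      → [-6, 7]
*      → [-42]
2      → [-42, 2]
-      → [-44]
9      → [-44, 9]
over   → [-44, 9, -44]
negate → [-44, 9, 44]
swap   → [-44, 44, 9]

[-44, 44, 9]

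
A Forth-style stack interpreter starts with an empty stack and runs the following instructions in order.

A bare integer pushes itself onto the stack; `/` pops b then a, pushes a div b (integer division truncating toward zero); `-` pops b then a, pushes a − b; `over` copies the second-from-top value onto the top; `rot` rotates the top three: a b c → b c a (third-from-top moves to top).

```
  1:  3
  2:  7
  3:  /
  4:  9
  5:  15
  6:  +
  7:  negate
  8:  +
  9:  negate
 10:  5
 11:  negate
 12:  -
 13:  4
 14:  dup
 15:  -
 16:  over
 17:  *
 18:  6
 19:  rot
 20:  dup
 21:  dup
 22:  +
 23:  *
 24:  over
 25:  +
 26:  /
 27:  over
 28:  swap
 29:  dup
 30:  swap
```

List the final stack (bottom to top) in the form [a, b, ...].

3      → [3]
7      → [3, 7]
/      → [0]
9      → [0, 9]
15     → [0, 9, 15]
+      → [0, 24]
negate → [0, -24]
+      → [-24]
negate → [24]
5      → [24, 5]
negate → [24, -5]
-      → [29]
4      → [29, 4]
dup    → [29, 4, 4]
-      → [29, 0]
over   → [29, 0, 29]
*      → [29, 0]
6      → [29, 0, 6]
rot    → [0, 6, 29]
dup    → [0, 6, 29, 29]
dup    → [0, 6, 29, 29, 29]
+      → [0, 6, 29, 58]
*      → [0, 6, 1682]
over   → [0, 6, 1682, 6]
+      → [0, 6, 1688]
/      → [0, 0]
over   → [0, 0, 0]
swap   → [0, 0, 0]
dup    → [0, 0, 0, 0]
swap   → [0, 0, 0, 0]

[0, 0, 0, 0]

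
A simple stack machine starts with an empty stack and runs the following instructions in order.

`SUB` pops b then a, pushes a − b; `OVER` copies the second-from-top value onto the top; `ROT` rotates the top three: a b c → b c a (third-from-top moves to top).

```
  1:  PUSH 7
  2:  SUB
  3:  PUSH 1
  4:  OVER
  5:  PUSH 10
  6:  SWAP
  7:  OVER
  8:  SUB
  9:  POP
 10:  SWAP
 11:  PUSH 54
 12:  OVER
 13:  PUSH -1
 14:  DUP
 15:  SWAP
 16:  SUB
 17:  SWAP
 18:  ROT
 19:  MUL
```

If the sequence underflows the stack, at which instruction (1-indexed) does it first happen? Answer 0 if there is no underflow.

PUSH 7  7
SUB  — needs 2 operands, stack has 1 → underflow

2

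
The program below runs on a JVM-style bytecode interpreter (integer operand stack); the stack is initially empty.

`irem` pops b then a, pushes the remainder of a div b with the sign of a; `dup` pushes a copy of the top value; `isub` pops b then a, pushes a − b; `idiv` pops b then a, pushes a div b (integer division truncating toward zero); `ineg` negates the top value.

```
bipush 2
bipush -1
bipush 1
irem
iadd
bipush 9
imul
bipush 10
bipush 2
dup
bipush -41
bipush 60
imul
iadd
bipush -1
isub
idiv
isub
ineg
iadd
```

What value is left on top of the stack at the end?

8

bipush 2   → [2]
bipush -1  → [2, -1]
bipush 1   → [2, -1, 1]
irem       → [2, 0]
iadd       → [2]
bipush 9   → [2, 9]
imul       → [18]
bipush 10  → [18, 10]
bipush 2   → [18, 10, 2]
dup        → [18, 10, 2, 2]
bipush -41 → [18, 10, 2, 2, -41]
bipush 60  → [18, 10, 2, 2, -41, 60]
imul       → [18, 10, 2, 2, -2460]
iadd       → [18, 10, 2, -2458]
bipush -1  → [18, 10, 2, -2458, -1]
isub       → [18, 10, 2, -2457]
idiv       → [18, 10, 0]
isub       → [18, 10]
ineg       → [18, -10]
iadd       → [8]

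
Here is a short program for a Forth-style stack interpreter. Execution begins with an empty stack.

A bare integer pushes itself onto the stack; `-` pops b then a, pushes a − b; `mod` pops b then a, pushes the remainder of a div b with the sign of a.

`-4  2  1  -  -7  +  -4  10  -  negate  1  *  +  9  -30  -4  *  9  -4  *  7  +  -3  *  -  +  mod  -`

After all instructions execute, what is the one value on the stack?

-12

-4      -4
2       -4 2
1       -4 2 1
-       -4 1
-7      -4 1 -7
+       -4 -6
-4      -4 -6 -4
10      -4 -6 -4 10
-       -4 -6 -14
negate  -4 -6 14
1       -4 -6 14 1
*       -4 -6 14
+       -4 8
9       -4 8 9
-30     -4 8 9 -30
-4      -4 8 9 -30 -4
*       -4 8 9 120
9       -4 8 9 120 9
-4      -4 8 9 120 9 -4
*       -4 8 9 120 -36
7       -4 8 9 120 -36 7
+       -4 8 9 120 -29
-3      -4 8 9 120 -29 -3
*       -4 8 9 120 87
-       -4 8 9 33
+       -4 8 42
mod     -4 8
-       -12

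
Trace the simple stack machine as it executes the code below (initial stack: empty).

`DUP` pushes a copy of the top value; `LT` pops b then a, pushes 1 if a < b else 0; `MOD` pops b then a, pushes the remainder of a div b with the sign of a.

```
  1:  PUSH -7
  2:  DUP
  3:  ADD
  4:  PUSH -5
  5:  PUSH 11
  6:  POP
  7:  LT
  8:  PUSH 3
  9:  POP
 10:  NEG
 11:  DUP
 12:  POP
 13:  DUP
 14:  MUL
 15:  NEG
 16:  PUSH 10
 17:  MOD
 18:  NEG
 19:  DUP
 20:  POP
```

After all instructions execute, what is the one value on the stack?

1

PUSH -7 : -7
DUP     : -7 -7
ADD     : -14
PUSH -5 : -14 -5
PUSH 11 : -14 -5 11
POP     : -14 -5
LT      : 1
PUSH 3  : 1 3
POP     : 1
NEG     : -1
DUP     : -1 -1
POP     : -1
DUP     : -1 -1
MUL     : 1
NEG     : -1
PUSH 10 : -1 10
MOD     : -1
NEG     : 1
DUP     : 1 1
POP     : 1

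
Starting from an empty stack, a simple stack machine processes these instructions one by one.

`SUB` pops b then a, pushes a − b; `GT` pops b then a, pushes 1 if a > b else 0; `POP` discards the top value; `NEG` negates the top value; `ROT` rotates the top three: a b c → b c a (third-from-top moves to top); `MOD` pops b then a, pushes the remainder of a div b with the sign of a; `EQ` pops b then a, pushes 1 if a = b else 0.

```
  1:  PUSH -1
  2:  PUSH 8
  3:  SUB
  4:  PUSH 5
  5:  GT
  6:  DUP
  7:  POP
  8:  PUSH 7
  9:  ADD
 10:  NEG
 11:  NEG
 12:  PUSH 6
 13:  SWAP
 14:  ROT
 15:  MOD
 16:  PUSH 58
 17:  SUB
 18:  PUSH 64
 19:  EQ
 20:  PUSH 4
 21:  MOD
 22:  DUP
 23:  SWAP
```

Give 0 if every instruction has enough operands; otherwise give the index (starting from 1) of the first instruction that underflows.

PUSH -1 : [-1]
PUSH 8  : [-1, 8]
SUB     : [-9]
PUSH 5  : [-9, 5]
GT      : [0]
DUP     : [0, 0]
POP     : [0]
PUSH 7  : [0, 7]
ADD     : [7]
NEG     : [-7]
NEG     : [7]
PUSH 6  : [7, 6]
SWAP    : [6, 7]
ROT  — needs 3 operands, stack has 2 → underflow

14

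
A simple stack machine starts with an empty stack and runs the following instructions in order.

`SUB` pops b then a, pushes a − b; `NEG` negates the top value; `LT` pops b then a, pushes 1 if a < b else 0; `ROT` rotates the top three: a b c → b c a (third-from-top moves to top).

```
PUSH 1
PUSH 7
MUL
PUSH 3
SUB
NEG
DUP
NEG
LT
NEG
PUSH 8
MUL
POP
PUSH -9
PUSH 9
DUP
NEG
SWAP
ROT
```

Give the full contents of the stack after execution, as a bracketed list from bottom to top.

PUSH 1  -> [1]
PUSH 7  -> [1, 7]
MUL     -> [7]
PUSH 3  -> [7, 3]
SUB     -> [4]
NEG     -> [-4]
DUP     -> [-4, -4]
NEG     -> [-4, 4]
LT      -> [1]
NEG     -> [-1]
PUSH 8  -> [-1, 8]
MUL     -> [-8]
POP     -> []
PUSH -9 -> [-9]
PUSH 9  -> [-9, 9]
DUP     -> [-9, 9, 9]
NEG     -> [-9, 9, -9]
SWAP    -> [-9, -9, 9]
ROT     -> [-9, 9, -9]

[-9, 9, -9]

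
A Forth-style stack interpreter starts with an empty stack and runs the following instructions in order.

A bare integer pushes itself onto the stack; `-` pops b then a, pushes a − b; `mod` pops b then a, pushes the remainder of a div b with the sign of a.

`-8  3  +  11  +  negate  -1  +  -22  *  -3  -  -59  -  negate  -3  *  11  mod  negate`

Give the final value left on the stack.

-10

-8     -> [-8]
3      -> [-8, 3]
+      -> [-5]
11     -> [-5, 11]
+      -> [6]
negate -> [-6]
-1     -> [-6, -1]
+      -> [-7]
-22    -> [-7, -22]
*      -> [154]
-3     -> [154, -3]
-      -> [157]
-59    -> [157, -59]
-      -> [216]
negate -> [-216]
-3     -> [-216, -3]
*      -> [648]
11     -> [648, 11]
mod    -> [10]
negate -> [-10]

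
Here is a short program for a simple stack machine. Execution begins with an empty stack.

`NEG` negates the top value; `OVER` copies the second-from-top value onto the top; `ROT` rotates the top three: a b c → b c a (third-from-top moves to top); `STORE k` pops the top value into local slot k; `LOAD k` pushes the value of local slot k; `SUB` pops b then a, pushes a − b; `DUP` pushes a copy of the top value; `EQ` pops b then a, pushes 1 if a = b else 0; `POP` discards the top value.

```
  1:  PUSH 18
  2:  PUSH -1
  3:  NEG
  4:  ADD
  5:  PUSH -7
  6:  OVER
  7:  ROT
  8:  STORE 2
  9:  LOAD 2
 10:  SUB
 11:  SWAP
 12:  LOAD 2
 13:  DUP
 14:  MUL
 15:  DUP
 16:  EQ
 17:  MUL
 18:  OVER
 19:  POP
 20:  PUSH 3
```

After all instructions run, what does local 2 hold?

PUSH 18  [18]
PUSH -1  [18, -1]
NEG      [18, 1]
ADD      [19]
PUSH -7  [19, -7]
OVER     [19, -7, 19]
ROT      [-7, 19, 19]
STORE 2  [-7, 19]
LOAD 2   [-7, 19, 19]
SUB      [-7, 0]
SWAP     [0, -7]
LOAD 2   [0, -7, 19]
DUP      [0, -7, 19, 19]
MUL      [0, -7, 361]
DUP      [0, -7, 361, 361]
EQ       [0, -7, 1]
MUL      [0, -7]
OVER     [0, -7, 0]
POP      [0, -7]
PUSH 3   [0, -7, 3]

19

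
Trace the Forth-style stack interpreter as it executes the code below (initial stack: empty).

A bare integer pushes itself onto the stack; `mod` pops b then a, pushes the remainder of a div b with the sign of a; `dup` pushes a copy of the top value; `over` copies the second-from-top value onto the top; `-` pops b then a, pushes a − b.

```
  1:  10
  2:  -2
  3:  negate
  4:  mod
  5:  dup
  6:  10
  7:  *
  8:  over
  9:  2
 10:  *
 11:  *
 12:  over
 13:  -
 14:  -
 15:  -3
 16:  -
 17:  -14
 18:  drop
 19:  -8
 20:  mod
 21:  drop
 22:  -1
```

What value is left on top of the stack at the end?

-1

10      10
-2      10 -2
negate  10 2
mod     0
dup     0 0
10      0 0 10
*       0 0
over    0 0 0
2       0 0 0 2
*       0 0 0
*       0 0
over    0 0 0
-       0 0
-       0
-3      0 -3
-       3
-14     3 -14
drop    3
-8      3 -8
mod     3
drop    (empty)
-1      -1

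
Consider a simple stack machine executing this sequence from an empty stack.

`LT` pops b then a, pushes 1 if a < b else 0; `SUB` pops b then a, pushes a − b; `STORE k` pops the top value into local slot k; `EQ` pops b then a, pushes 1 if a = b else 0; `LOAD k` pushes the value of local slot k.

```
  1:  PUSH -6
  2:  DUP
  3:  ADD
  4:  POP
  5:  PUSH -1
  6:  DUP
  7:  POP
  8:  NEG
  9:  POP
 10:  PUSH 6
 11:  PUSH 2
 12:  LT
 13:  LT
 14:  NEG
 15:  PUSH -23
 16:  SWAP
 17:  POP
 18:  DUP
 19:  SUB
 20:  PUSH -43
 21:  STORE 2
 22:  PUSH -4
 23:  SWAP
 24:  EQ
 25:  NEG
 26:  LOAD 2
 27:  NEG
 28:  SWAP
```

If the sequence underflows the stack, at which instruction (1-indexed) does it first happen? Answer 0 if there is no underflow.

PUSH -6 : [-6]
DUP     : [-6, -6]
ADD     : [-12]
POP     : []
PUSH -1 : [-1]
DUP     : [-1, -1]
POP     : [-1]
NEG     : [1]
POP     : []
PUSH 6  : [6]
PUSH 2  : [6, 2]
LT      : [0]
LT  — needs 2 operands, stack has 1 → underflow

13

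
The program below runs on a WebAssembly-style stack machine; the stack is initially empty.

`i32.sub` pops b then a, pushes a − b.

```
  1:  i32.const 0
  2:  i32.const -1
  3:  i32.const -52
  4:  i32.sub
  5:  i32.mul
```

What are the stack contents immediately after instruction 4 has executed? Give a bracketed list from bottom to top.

i32.const 0   → 0
i32.const -1  → 0 -1
i32.const -52 → 0 -1 -52
i32.sub       → 0 51

[0, 51]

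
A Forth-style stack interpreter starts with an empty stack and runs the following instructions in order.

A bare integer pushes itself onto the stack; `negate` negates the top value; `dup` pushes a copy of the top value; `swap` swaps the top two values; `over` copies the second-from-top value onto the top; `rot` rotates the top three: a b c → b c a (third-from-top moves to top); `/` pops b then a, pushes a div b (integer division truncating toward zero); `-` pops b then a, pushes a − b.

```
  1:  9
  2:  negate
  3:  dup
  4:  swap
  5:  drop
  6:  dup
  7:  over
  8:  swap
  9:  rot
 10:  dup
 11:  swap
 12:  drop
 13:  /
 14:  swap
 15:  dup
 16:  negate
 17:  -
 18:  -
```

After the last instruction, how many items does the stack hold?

9       [9]
negate  [-9]
dup     [-9, -9]
swap    [-9, -9]
drop    [-9]
dup     [-9, -9]
over    [-9, -9, -9]
swap    [-9, -9, -9]
rot     [-9, -9, -9]
dup     [-9, -9, -9, -9]
swap    [-9, -9, -9, -9]
drop    [-9, -9, -9]
/       [-9, 1]
swap    [1, -9]
dup     [1, -9, -9]
negate  [1, -9, 9]
-       [1, -18]
-       [19]

1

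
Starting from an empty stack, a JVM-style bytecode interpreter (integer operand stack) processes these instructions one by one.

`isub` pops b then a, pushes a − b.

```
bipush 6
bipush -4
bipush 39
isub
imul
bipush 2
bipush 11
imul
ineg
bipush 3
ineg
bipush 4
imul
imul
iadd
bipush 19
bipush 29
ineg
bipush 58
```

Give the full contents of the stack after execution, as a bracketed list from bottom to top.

bipush 6  : [6]
bipush -4 : [6, -4]
bipush 39 : [6, -4, 39]
isub      : [6, -43]
imul      : [-258]
bipush 2  : [-258, 2]
bipush 11 : [-258, 2, 11]
imul      : [-258, 22]
ineg      : [-258, -22]
bipush 3  : [-258, -22, 3]
ineg      : [-258, -22, -3]
bipush 4  : [-258, -22, -3, 4]
imul      : [-258, -22, -12]
imul      : [-258, 264]
iadd      : [6]
bipush 19 : [6, 19]
bipush 29 : [6, 19, 29]
ineg      : [6, 19, -29]
bipush 58 : [6, 19, -29, 58]

[6, 19, -29, 58]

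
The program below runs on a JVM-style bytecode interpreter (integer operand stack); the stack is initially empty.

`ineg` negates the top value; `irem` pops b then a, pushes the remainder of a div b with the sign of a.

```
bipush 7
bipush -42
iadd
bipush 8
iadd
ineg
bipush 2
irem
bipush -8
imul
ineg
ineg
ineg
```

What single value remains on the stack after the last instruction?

bipush 7   : [7]
bipush -42 : [7, -42]
iadd       : [-35]
bipush 8   : [-35, 8]
iadd       : [-27]
ineg       : [27]
bipush 2   : [27, 2]
irem       : [1]
bipush -8  : [1, -8]
imul       : [-8]
ineg       : [8]
ineg       : [-8]
ineg       : [8]

8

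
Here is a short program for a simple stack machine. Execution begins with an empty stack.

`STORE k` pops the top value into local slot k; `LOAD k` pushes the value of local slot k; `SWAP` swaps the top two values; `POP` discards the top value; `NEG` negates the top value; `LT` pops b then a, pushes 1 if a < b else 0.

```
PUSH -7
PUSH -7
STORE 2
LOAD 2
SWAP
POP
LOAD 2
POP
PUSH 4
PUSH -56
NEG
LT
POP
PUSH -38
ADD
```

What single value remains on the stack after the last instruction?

PUSH -7  : [-7]
PUSH -7  : [-7, -7]
STORE 2  : [-7]
LOAD 2   : [-7, -7]
SWAP     : [-7, -7]
POP      : [-7]
LOAD 2   : [-7, -7]
POP      : [-7]
PUSH 4   : [-7, 4]
PUSH -56 : [-7, 4, -56]
NEG      : [-7, 4, 56]
LT       : [-7, 1]
POP      : [-7]
PUSH -38 : [-7, -38]
ADD      : [-45]

-45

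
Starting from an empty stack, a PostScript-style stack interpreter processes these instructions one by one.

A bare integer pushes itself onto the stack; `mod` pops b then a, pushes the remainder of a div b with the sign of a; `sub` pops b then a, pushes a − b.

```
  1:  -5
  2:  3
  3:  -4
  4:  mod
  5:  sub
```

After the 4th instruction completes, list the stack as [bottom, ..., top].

[-5, 3]

-5  : [-5]
3   : [-5, 3]
-4  : [-5, 3, -4]
mod : [-5, 3]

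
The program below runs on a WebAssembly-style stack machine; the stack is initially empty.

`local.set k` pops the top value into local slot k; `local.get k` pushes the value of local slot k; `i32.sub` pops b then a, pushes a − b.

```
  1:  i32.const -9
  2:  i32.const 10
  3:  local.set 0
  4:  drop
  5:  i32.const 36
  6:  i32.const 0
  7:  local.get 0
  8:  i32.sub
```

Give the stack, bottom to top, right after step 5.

i32.const -9 : [-9]
i32.const 10 : [-9, 10]
local.set 0  : [-9]
drop         : []
i32.const 36 : [36]

[36]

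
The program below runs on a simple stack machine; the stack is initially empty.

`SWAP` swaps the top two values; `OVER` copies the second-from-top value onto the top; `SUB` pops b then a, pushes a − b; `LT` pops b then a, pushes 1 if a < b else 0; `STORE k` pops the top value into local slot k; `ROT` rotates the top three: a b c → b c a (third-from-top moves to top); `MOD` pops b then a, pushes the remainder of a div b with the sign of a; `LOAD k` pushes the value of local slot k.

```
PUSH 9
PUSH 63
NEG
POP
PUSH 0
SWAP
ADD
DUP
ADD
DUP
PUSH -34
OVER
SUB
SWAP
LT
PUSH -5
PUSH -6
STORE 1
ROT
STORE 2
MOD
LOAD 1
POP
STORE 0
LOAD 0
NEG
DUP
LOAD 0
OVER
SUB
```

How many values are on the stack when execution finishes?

PUSH 9    9
PUSH 63   9 63
NEG       9 -63
POP       9
PUSH 0    9 0
SWAP      0 9
ADD       9
DUP       9 9
ADD       18
DUP       18 18
PUSH -34  18 18 -34
OVER      18 18 -34 18
SUB       18 18 -52
SWAP      18 -52 18
LT        18 1
PUSH -5   18 1 -5
PUSH -6   18 1 -5 -6
STORE 1   18 1 -5
ROT       1 -5 18
STORE 2   1 -5
MOD       1
LOAD 1    1 -6
POP       1
STORE 0   (empty)
LOAD 0    1
NEG       -1
DUP       -1 -1
LOAD 0    -1 -1 1
OVER      -1 -1 1 -1
SUB       -1 -1 2

3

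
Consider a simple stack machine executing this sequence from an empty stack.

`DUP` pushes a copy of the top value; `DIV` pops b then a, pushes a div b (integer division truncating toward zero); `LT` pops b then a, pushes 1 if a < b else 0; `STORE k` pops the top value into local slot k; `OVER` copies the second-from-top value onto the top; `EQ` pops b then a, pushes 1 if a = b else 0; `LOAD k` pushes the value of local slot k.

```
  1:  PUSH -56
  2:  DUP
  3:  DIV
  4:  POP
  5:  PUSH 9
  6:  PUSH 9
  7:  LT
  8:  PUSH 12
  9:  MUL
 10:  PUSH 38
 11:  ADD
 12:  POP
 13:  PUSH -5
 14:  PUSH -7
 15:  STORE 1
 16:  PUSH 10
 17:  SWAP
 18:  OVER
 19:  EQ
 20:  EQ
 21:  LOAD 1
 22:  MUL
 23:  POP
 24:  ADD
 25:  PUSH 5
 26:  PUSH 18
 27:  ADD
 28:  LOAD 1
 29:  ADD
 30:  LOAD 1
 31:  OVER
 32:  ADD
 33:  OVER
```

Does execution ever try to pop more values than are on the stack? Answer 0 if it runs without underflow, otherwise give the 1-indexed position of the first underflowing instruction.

24

PUSH -56  -56
DUP       -56 -56
DIV       1
POP       (empty)
PUSH 9    9
PUSH 9    9 9
LT        0
PUSH 12   0 12
MUL       0
PUSH 38   0 38
ADD       38
POP       (empty)
PUSH -5   -5
PUSH -7   -5 -7
STORE 1   -5
PUSH 10   -5 10
SWAP      10 -5
OVER      10 -5 10
EQ        10 0
EQ        0
LOAD 1    0 -7
MUL       0
POP       (empty)
ADD  — needs 2 operands, stack has 0 → underflow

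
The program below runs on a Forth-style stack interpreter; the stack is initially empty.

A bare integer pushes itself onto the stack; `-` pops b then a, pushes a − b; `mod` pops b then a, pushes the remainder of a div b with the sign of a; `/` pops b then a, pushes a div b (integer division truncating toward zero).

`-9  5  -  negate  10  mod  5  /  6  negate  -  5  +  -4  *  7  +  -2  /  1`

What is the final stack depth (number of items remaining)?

-9     -> [-9]
5      -> [-9, 5]
-      -> [-14]
negate -> [14]
10     -> [14, 10]
mod    -> [4]
5      -> [4, 5]
/      -> [0]
6      -> [0, 6]
negate -> [0, -6]
-      -> [6]
5      -> [6, 5]
+      -> [11]
-4     -> [11, -4]
*      -> [-44]
7      -> [-44, 7]
+      -> [-37]
-2     -> [-37, -2]
/      -> [18]
1      -> [18, 1]

2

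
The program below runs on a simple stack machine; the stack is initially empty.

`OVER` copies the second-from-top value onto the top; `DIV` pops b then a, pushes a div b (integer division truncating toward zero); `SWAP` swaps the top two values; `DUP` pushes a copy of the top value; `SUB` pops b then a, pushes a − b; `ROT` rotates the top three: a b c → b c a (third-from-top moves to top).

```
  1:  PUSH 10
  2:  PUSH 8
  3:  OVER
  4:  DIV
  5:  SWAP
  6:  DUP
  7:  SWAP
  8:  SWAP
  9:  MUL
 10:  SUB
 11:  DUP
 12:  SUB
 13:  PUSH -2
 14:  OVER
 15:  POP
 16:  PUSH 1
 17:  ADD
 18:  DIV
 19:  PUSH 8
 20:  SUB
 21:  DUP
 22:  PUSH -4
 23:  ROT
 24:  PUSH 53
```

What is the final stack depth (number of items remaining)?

4

PUSH 10  [10]
PUSH 8   [10, 8]
OVER     [10, 8, 10]
DIV      [10, 0]
SWAP     [0, 10]
DUP      [0, 10, 10]
SWAP     [0, 10, 10]
SWAP     [0, 10, 10]
MUL      [0, 100]
SUB      [-100]
DUP      [-100, -100]
SUB      [0]
PUSH -2  [0, -2]
OVER     [0, -2, 0]
POP      [0, -2]
PUSH 1   [0, -2, 1]
ADD      [0, -1]
DIV      [0]
PUSH 8   [0, 8]
SUB      [-8]
DUP      [-8, -8]
PUSH -4  [-8, -8, -4]
ROT      [-8, -4, -8]
PUSH 53  [-8, -4, -8, 53]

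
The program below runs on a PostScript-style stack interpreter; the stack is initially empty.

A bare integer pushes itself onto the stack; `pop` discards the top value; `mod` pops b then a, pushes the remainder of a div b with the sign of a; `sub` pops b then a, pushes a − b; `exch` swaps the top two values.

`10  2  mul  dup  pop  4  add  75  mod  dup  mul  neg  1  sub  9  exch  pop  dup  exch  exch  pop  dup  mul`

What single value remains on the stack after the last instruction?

10   → [10]
2    → [10, 2]
mul  → [20]
dup  → [20, 20]
pop  → [20]
4    → [20, 4]
add  → [24]
75   → [24, 75]
mod  → [24]
dup  → [24, 24]
mul  → [576]
neg  → [-576]
1    → [-576, 1]
sub  → [-577]
9    → [-577, 9]
exch → [9, -577]
pop  → [9]
dup  → [9, 9]
exch → [9, 9]
exch → [9, 9]
pop  → [9]
dup  → [9, 9]
mul  → [81]

81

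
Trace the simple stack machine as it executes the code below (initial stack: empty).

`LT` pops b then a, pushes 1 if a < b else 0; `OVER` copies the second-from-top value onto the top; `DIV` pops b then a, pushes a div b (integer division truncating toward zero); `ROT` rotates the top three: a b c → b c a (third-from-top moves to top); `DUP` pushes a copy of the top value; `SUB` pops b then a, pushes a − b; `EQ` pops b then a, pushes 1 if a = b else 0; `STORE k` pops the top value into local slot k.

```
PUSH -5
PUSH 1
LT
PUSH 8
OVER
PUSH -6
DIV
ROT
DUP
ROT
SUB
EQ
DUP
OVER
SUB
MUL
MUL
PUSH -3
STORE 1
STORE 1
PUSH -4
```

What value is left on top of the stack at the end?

-4

PUSH -5  [-5]
PUSH 1   [-5, 1]
LT       [1]
PUSH 8   [1, 8]
OVER     [1, 8, 1]
PUSH -6  [1, 8, 1, -6]
DIV      [1, 8, 0]
ROT      [8, 0, 1]
DUP      [8, 0, 1, 1]
ROT      [8, 1, 1, 0]
SUB      [8, 1, 1]
EQ       [8, 1]
DUP      [8, 1, 1]
OVER     [8, 1, 1, 1]
SUB      [8, 1, 0]
MUL      [8, 0]
MUL      [0]
PUSH -3  [0, -3]
STORE 1  [0]
STORE 1  []
PUSH -4  [-4]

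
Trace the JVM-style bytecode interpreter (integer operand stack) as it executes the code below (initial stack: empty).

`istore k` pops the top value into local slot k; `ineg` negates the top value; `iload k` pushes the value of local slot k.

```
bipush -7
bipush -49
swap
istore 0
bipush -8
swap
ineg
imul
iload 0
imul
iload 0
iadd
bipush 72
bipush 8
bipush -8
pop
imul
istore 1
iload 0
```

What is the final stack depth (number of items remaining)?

bipush -7   -7
bipush -49  -7 -49
swap        -49 -7
istore 0    -49
bipush -8   -49 -8
swap        -8 -49
ineg        -8 49
imul        -392
iload 0     -392 -7
imul        2744
iload 0     2744 -7
iadd        2737
bipush 72   2737 72
bipush 8    2737 72 8
bipush -8   2737 72 8 -8
pop         2737 72 8
imul        2737 576
istore 1    2737
iload 0     2737 -7

2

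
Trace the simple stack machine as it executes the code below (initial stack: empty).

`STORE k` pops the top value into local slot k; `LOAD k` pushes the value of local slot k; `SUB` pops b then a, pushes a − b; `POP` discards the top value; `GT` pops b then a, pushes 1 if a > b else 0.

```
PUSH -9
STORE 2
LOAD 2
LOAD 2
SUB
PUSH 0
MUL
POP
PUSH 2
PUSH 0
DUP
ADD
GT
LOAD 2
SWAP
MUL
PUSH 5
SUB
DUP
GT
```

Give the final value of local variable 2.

PUSH -9 : -9
STORE 2 : (empty)
LOAD 2  : -9
LOAD 2  : -9 -9
SUB     : 0
PUSH 0  : 0 0
MUL     : 0
POP     : (empty)
PUSH 2  : 2
PUSH 0  : 2 0
DUP     : 2 0 0
ADD     : 2 0
GT      : 1
LOAD 2  : 1 -9
SWAP    : -9 1
MUL     : -9
PUSH 5  : -9 5
SUB     : -14
DUP     : -14 -14
GT      : 0

-9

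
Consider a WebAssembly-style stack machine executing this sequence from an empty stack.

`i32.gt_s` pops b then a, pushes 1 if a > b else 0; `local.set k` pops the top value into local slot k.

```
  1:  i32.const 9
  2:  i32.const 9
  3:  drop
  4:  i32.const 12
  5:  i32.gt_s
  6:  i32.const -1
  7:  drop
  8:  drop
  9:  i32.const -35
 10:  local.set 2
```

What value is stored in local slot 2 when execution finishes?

-35

i32.const 9    9
i32.const 9    9 9
drop           9
i32.const 12   9 12
i32.gt_s       0
i32.const -1   0 -1
drop           0
drop           (empty)
i32.const -35  -35
local.set 2    (empty)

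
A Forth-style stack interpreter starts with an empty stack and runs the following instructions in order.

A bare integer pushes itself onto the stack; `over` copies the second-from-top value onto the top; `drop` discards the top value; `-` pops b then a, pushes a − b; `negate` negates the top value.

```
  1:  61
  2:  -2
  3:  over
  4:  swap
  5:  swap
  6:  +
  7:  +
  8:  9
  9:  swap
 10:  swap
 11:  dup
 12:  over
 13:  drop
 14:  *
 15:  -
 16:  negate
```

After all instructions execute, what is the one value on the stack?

-39

61     -> 61
-2     -> 61 -2
over   -> 61 -2 61
swap   -> 61 61 -2
swap   -> 61 -2 61
+      -> 61 59
+      -> 120
9      -> 120 9
swap   -> 9 120
swap   -> 120 9
dup    -> 120 9 9
over   -> 120 9 9 9
drop   -> 120 9 9
*      -> 120 81
-      -> 39
negate -> -39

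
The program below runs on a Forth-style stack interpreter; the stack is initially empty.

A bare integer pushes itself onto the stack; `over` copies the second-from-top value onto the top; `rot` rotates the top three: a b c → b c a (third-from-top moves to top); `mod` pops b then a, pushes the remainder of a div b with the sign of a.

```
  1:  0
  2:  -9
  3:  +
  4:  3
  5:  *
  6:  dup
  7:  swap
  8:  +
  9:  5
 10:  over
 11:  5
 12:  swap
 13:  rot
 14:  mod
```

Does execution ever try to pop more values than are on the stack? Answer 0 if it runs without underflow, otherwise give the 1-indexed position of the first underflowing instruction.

0

0    → 0
-9   → 0 -9
+    → -9
3    → -9 3
*    → -27
dup  → -27 -27
swap → -27 -27
+    → -54
5    → -54 5
over → -54 5 -54
5    → -54 5 -54 5
swap → -54 5 5 -54
rot  → -54 5 -54 5
mod  → -54 5 -4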